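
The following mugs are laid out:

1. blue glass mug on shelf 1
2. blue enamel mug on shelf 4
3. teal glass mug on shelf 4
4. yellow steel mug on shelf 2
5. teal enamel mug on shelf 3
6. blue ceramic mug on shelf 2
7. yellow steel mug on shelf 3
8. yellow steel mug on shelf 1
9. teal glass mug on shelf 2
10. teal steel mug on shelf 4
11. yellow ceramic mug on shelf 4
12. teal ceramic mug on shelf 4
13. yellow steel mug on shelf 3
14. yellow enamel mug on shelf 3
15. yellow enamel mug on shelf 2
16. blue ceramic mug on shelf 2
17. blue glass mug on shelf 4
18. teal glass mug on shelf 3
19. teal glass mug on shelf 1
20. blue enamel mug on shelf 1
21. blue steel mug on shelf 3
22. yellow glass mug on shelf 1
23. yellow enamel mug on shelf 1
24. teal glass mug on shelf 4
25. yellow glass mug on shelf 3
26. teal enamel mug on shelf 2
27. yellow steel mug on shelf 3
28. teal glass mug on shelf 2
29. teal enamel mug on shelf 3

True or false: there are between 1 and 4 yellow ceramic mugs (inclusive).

True

|yellow ceramic mugs| = 1.
The claim requires 1 ≤ 1 ≤ 4, which holds.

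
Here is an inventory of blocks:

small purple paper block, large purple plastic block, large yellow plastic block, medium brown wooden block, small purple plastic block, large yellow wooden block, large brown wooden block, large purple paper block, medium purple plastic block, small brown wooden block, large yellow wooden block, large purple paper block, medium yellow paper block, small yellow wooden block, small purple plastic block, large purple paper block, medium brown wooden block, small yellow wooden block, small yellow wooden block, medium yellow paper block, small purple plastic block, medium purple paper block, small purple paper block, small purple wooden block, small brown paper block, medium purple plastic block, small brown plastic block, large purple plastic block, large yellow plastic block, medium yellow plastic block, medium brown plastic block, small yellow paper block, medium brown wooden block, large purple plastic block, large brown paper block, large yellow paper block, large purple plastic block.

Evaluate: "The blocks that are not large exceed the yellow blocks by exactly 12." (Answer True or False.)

There are 23 blocks that are not large.
There are 12 yellow blocks.
The claim requires 23 − 12 (= 11) to equal 12, which does not hold.

False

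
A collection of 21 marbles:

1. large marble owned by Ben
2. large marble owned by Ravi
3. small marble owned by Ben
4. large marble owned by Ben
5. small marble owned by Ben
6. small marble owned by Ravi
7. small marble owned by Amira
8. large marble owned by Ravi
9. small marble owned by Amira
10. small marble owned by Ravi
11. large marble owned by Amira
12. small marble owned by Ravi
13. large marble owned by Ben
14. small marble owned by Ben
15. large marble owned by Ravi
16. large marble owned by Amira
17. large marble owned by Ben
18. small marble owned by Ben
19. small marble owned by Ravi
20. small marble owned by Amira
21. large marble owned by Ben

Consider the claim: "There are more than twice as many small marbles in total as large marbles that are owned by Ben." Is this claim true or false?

True

There are 11 small marbles.
Count of large marbles owned by Ben: 5.
The claim requires 11 > 2 × 5 = 10, which holds.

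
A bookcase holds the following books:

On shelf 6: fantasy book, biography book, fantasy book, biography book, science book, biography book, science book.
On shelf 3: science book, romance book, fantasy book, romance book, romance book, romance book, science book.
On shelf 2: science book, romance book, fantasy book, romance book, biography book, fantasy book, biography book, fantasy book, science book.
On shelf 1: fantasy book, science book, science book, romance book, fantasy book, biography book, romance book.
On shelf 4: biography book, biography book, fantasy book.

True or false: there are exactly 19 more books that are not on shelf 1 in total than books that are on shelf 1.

books that are not on shelf 1: 26.
books on shelf 1: 7.
The claim requires 26 − 7 (= 19) to equal 19, which holds.

True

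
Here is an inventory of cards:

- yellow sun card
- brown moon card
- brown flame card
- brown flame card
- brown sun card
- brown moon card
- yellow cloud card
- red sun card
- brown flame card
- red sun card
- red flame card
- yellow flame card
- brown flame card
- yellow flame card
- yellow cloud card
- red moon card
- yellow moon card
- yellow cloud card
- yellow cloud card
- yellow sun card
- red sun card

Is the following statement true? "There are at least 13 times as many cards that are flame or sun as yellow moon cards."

True

There are 13 cards that are flame or sun.
There is 1 yellow moon card.
The claim requires 13 ≥ 13 × 1 = 13, which holds.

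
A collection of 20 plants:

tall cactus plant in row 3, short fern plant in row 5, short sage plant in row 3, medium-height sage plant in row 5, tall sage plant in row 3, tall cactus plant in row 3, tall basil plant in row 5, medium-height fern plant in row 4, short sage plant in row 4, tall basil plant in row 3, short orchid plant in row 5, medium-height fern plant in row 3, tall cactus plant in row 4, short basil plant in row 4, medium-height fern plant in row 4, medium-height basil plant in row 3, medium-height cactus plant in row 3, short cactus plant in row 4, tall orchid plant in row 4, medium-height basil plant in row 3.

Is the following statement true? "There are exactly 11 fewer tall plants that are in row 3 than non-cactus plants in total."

|tall plants in row 3| = 4.
|non-cactus plants| = 15.
The claim requires 15 − 4 (= 11) to equal 11, which holds.

True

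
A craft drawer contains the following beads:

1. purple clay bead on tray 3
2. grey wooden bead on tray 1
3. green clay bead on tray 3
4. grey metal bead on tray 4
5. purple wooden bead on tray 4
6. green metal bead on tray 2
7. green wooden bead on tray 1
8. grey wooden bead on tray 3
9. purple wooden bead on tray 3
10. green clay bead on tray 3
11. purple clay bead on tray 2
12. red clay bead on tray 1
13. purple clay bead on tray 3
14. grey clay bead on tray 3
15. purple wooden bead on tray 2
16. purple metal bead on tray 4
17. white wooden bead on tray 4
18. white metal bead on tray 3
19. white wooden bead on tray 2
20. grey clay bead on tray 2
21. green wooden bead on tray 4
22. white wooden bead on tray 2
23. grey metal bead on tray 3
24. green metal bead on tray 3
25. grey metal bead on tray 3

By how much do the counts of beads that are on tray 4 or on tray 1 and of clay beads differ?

beads on tray 4 or on tray 1: 8. clay beads: 8.
|8 − 8| = 8 − 8 = 0.

0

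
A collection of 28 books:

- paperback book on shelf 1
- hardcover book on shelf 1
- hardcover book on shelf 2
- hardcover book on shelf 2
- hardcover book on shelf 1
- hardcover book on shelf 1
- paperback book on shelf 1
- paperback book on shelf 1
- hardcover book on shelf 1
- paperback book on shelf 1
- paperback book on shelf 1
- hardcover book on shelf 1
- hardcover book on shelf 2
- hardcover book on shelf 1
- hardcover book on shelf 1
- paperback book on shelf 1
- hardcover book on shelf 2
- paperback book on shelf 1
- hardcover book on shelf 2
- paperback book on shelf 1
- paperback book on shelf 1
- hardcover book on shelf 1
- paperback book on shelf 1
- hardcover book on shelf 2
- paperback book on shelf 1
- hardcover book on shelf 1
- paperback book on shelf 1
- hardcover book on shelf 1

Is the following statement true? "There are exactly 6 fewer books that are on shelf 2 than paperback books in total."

There are 6 books on shelf 2.
There are 12 paperback books.
The claim requires 12 − 6 (= 6) to equal 6, which holds.

True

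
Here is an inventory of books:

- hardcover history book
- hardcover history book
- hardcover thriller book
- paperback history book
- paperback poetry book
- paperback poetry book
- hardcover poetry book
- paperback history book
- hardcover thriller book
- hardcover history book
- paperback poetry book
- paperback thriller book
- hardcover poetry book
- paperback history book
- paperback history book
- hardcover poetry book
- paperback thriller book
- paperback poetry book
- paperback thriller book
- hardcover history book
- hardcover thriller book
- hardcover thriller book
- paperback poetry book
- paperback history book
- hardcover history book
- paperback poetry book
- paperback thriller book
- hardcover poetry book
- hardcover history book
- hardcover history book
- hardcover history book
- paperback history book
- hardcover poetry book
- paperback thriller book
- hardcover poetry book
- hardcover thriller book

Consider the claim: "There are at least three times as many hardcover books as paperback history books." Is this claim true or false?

There are 19 hardcover books.
There are 6 paperback history books.
The claim requires 19 ≥ 3 × 6 = 18, which holds.

True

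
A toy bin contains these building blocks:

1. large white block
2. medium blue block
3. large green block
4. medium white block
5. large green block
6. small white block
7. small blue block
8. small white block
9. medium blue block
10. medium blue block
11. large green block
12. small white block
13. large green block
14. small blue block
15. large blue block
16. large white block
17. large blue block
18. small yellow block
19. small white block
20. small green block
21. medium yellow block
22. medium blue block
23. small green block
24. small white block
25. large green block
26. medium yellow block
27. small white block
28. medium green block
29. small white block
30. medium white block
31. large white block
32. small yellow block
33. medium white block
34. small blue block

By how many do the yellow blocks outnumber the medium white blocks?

yellow blocks: 4.
medium white blocks: 3.
4 − 3 = 1.

1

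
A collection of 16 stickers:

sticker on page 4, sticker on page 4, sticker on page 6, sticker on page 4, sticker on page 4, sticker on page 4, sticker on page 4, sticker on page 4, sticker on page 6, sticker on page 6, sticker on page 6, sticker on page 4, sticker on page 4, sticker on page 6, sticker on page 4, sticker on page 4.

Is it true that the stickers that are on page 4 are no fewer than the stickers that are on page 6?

stickers on page 4: 11.
stickers on page 6: 5.
The claim requires 11 ≥ 5, which holds.

True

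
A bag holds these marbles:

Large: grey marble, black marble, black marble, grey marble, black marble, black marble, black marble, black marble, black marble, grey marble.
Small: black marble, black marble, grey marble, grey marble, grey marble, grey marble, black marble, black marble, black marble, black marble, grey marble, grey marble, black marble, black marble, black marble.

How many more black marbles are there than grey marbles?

black marbles: 16.
grey marbles: 9.
16 − 9 = 7.

7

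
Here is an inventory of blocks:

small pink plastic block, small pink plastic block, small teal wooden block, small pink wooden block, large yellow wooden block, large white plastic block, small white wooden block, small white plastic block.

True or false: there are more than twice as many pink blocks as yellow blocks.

|pink blocks| = 3.
|yellow blocks| = 1.
The claim requires 3 > 2 × 1 = 2, which holds.

True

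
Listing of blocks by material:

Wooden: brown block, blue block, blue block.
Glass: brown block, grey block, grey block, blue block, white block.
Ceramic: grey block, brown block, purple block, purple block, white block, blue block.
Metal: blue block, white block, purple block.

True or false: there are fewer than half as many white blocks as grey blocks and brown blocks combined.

False

There are 3 white blocks.
grey blocks: 3; brown blocks: 3; combined: 3 + 3 = 6.
The claim requires 2 × 3 = 6 < 6, which does not hold.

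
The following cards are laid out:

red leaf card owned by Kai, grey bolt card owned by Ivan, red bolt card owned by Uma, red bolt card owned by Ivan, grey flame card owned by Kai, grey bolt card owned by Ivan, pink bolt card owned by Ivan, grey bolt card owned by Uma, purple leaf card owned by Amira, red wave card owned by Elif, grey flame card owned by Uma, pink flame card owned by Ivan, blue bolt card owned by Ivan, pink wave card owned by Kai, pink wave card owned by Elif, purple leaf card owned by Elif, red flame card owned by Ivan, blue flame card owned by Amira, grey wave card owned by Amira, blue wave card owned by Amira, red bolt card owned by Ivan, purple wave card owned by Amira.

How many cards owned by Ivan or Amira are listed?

Amira: 5; Ivan: 8; together 5 + 8 = 13.

13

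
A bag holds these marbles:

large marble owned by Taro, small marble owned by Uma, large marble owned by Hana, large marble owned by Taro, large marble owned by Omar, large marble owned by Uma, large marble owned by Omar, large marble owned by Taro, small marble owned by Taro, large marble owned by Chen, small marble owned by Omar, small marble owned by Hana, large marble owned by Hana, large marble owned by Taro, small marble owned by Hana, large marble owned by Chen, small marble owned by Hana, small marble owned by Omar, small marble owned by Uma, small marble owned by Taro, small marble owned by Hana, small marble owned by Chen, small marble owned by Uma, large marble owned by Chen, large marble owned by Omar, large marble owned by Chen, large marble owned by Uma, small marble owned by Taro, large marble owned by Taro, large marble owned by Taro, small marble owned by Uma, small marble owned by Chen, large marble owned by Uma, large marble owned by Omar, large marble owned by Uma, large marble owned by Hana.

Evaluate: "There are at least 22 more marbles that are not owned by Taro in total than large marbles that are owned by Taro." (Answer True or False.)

False

Count of marbles that are not owned by Taro: 27.
Count of large marbles owned by Taro: 6.
The claim requires 27 − 6 = 21 ≥ 22, which does not hold.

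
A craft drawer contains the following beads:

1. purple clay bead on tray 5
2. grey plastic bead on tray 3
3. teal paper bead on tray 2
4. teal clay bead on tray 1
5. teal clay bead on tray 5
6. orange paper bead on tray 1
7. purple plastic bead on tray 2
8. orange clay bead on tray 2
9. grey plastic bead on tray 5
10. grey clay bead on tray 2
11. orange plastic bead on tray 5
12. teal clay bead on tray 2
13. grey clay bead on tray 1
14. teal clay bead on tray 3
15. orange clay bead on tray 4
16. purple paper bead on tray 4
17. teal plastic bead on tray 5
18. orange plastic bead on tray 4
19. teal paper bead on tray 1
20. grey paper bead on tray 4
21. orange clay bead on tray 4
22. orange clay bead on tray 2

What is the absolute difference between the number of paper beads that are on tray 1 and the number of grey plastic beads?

0

paper beads on tray 1: 2. grey plastic beads: 2.
|2 − 2| = 2 − 2 = 0.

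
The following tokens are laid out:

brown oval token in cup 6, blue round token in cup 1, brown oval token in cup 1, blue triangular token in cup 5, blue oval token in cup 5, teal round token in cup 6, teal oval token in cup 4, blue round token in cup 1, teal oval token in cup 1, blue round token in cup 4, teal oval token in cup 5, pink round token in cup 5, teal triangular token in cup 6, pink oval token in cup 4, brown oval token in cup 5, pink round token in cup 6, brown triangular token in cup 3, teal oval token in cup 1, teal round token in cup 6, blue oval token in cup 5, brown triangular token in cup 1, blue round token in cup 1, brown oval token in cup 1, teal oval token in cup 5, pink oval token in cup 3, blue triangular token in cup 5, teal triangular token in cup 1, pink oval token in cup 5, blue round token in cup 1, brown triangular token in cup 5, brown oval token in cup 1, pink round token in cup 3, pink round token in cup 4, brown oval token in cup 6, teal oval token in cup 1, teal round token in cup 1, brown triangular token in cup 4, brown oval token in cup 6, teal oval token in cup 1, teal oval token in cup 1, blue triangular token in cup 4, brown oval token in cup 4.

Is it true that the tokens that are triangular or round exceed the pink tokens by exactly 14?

tokens that are triangular or round: 21.
pink tokens: 7.
The claim requires 21 − 7 (= 14) to equal 14, which holds.

True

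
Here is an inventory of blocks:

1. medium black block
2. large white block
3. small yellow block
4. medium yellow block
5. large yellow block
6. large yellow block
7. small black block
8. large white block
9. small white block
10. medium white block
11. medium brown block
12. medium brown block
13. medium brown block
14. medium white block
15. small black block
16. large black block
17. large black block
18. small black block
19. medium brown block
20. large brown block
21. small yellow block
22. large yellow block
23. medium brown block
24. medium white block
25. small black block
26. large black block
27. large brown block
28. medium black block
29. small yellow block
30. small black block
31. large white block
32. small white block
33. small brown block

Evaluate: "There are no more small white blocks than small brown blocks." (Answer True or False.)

False

There are 2 small white blocks.
There is 1 small brown block.
The claim requires 2 ≤ 1, which does not hold.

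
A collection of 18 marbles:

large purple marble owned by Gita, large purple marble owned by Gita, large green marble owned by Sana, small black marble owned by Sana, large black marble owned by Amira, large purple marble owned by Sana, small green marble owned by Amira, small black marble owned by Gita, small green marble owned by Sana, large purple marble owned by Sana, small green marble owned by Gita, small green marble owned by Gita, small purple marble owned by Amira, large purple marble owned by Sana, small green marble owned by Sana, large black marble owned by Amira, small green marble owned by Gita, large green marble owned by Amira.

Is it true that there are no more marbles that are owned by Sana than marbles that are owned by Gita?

marbles owned by Sana: 7.
marbles owned by Gita: 6.
The claim requires 7 ≤ 6, which does not hold.

False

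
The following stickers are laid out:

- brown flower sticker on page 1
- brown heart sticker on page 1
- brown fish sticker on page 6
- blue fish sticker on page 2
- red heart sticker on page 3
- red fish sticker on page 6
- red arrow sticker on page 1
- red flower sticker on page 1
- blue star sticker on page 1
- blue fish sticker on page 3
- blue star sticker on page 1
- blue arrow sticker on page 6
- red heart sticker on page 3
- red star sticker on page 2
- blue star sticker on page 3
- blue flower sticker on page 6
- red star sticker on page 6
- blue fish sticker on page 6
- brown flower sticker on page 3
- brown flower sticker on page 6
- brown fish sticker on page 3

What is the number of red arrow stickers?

1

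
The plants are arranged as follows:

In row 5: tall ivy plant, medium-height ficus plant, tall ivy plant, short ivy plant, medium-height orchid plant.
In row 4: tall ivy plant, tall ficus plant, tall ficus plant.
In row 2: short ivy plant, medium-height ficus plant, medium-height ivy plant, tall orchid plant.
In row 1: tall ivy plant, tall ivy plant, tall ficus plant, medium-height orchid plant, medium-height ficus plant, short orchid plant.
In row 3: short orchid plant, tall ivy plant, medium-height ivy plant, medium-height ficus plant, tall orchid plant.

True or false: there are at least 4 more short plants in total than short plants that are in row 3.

False

|short plants| = 4.
|short plants in row 3| = 1.
The claim requires 4 − 1 = 3 ≥ 4, which does not hold.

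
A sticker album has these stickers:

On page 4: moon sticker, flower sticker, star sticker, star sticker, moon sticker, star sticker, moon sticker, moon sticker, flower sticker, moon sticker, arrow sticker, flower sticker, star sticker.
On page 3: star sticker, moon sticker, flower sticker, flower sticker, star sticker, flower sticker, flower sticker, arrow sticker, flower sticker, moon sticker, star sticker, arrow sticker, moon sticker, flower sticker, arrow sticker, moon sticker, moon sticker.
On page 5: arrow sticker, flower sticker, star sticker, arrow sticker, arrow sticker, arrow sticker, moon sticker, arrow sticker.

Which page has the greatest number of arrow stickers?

Counts by page (restricted to arrow stickers): page 5→5, page 3→3, page 4→1.
The maximum is 5, held uniquely by page 5.

page 5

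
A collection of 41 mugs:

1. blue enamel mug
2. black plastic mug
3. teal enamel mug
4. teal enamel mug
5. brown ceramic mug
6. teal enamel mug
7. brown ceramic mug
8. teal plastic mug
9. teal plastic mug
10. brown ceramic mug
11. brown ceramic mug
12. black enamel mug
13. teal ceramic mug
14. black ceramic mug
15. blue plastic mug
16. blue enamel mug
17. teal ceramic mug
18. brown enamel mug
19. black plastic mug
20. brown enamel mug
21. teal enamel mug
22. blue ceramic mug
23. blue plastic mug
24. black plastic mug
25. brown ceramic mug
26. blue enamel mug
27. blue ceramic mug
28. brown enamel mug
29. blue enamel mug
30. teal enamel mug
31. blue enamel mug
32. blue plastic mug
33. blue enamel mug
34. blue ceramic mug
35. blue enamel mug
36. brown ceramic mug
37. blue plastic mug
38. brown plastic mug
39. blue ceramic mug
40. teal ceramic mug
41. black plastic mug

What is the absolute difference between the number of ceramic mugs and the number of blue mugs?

1

ceramic mugs: 14. blue mugs: 15.
|14 − 15| = 15 − 14 = 1.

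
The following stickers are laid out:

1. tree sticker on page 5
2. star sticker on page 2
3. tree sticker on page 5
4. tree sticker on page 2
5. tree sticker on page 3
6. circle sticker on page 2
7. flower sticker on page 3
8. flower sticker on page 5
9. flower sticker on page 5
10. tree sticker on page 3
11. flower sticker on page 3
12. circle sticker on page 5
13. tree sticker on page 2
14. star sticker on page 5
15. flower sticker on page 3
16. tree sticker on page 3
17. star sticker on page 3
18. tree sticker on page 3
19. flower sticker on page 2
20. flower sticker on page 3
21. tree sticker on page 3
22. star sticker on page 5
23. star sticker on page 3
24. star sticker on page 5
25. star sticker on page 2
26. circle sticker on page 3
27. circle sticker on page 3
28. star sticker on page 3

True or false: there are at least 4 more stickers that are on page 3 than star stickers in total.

True

There are 14 stickers on page 3.
There are 8 star stickers.
The claim requires 14 − 8 = 6 ≥ 4, which holds.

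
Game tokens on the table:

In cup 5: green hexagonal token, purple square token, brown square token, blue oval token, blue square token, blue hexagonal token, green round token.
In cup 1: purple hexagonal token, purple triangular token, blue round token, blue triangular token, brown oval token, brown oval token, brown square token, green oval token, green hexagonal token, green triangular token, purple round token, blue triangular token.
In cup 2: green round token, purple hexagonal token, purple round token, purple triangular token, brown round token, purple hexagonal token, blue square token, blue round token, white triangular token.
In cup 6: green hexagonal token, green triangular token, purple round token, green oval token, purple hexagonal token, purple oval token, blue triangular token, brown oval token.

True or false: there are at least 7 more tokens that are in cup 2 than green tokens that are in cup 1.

There are 9 tokens in cup 2.
There are 3 green tokens in cup 1.
The claim requires 9 − 3 = 6 ≥ 7, which does not hold.

False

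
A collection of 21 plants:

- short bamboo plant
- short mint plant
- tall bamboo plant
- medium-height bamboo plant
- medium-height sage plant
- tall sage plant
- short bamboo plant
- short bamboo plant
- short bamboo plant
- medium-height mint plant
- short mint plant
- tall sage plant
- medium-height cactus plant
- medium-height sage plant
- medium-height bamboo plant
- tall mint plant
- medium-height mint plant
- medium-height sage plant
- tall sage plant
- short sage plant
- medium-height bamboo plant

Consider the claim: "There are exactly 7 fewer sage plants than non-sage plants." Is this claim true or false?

True

sage plants: 7.
non-sage plants: 14.
The claim requires 14 − 7 (= 7) to equal 7, which holds.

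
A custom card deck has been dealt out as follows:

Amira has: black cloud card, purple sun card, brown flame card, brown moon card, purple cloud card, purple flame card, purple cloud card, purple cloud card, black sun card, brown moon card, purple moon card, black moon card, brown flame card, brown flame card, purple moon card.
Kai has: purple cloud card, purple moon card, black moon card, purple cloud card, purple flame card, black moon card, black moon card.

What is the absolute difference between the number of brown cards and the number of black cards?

1

brown cards: 5. black cards: 6.
|5 − 6| = 6 − 5 = 1.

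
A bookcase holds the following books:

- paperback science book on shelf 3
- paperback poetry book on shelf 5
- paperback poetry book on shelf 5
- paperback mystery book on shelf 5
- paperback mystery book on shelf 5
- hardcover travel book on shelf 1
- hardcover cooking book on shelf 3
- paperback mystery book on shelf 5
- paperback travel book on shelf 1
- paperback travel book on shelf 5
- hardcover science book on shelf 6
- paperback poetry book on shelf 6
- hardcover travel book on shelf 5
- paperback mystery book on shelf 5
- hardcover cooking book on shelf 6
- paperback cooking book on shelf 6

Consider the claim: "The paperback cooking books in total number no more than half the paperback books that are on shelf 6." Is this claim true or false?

True

paperback cooking books: 1.
paperback books on shelf 6: 2.
The claim requires 2 × 1 = 2 ≤ 2, which holds.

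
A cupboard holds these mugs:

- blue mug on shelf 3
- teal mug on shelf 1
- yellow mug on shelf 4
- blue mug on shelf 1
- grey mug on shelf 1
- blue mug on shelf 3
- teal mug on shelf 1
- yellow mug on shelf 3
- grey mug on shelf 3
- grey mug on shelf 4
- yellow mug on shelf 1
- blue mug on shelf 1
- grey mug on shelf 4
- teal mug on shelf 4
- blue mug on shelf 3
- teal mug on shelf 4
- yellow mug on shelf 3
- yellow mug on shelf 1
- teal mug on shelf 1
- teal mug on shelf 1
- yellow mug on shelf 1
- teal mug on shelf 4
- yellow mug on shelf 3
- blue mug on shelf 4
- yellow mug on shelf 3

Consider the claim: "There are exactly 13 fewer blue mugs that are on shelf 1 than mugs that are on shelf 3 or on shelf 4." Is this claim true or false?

|blue mugs on shelf 1| = 2.
|mugs on shelf 3 or on shelf 4| = 15.
The claim requires 15 − 2 (= 13) to equal 13, which holds.

True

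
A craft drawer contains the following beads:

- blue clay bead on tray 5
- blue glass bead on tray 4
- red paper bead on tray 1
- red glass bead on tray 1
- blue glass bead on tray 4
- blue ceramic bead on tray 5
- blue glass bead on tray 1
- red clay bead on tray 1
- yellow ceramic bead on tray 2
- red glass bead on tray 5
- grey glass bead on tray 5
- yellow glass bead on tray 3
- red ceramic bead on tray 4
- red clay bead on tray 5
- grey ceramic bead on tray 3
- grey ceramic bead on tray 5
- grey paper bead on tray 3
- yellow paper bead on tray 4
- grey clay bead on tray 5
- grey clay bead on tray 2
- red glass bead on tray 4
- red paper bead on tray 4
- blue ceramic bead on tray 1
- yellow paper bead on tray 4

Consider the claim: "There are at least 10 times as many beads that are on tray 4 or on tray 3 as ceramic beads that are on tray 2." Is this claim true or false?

|beads on tray 4 or on tray 3| = 10.
|ceramic beads on tray 2| = 1.
The claim requires 10 ≥ 10 × 1 = 10, which holds.

True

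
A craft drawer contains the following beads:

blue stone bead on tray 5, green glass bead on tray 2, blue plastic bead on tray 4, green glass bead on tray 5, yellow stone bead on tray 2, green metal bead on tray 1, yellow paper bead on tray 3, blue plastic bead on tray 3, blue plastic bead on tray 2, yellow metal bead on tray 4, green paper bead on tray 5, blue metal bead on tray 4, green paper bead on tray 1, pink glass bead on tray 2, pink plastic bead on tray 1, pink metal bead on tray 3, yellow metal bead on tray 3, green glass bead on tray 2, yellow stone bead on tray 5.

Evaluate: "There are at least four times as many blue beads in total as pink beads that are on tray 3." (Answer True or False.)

|blue beads| = 5.
|pink beads on tray 3| = 1.
The claim requires 5 ≥ 4 × 1 = 4, which holds.

True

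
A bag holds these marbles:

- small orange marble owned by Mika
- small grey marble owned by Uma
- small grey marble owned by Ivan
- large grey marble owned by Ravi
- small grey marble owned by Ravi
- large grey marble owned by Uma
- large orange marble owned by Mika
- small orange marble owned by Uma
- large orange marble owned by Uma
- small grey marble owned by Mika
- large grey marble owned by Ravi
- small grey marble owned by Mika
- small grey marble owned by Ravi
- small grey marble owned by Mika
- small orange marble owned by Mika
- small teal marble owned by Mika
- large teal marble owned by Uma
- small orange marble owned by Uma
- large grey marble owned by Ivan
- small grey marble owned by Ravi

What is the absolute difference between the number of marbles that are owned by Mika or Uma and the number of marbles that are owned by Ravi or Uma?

2

marbles owned by Mika or Uma: 13. marbles owned by Ravi or Uma: 11.
|13 − 11| = 13 − 11 = 2.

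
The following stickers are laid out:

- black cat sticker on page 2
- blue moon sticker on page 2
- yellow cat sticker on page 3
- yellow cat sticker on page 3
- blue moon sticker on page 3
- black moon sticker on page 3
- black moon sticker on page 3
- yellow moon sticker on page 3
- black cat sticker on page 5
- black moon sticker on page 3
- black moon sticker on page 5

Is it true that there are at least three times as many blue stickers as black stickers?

False

|blue stickers| = 2.
|black stickers| = 6.
The claim requires 2 ≥ 3 × 6 = 18, which does not hold.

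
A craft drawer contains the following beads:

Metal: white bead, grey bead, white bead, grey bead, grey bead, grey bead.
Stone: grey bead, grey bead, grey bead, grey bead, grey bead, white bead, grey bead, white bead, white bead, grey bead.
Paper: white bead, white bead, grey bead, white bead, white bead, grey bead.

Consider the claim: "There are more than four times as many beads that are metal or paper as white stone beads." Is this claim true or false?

|beads that are metal or paper| = 12.
|white stone beads| = 3.
The claim requires 12 > 4 × 3 = 12, which does not hold.

False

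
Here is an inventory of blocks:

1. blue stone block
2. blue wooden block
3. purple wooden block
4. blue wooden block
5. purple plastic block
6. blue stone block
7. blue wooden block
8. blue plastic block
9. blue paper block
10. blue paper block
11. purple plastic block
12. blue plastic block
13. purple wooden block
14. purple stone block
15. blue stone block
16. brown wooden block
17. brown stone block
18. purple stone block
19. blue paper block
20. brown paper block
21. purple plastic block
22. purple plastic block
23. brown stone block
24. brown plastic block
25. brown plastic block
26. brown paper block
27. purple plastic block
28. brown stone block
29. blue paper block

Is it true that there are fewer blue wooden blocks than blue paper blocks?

|blue wooden blocks| = 3.
|blue paper blocks| = 4.
The claim requires 3 < 4, which holds.

True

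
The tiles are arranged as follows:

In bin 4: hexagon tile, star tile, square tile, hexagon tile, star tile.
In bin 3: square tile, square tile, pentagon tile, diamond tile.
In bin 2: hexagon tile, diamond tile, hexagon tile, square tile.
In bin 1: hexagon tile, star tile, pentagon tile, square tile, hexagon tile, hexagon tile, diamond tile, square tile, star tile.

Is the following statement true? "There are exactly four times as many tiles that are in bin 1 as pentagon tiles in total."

There are 9 tiles in bin 1.
There are 2 pentagon tiles.
The claim requires 9 = 4 × 2 = 8, which does not hold.

False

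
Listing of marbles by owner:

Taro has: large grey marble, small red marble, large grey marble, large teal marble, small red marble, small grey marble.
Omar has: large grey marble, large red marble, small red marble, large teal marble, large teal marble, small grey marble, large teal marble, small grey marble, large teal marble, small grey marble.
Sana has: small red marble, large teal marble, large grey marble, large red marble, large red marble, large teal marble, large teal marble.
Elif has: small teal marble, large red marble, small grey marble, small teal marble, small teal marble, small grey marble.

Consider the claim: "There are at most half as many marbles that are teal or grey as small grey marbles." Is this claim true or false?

There are 21 marbles that are teal or grey.
There are 6 small grey marbles.
The claim requires 2 × 21 = 42 ≤ 6, which does not hold.

False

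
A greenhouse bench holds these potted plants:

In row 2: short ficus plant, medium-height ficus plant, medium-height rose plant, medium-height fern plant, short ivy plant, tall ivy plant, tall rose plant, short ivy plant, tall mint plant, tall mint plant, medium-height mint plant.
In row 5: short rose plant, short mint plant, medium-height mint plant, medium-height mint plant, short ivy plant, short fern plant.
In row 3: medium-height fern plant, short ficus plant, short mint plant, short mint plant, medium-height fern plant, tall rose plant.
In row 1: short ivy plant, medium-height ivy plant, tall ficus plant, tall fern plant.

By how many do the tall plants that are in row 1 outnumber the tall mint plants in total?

tall plants in row 1: 2.
tall mint plants: 2.
2 − 2 = 0.

0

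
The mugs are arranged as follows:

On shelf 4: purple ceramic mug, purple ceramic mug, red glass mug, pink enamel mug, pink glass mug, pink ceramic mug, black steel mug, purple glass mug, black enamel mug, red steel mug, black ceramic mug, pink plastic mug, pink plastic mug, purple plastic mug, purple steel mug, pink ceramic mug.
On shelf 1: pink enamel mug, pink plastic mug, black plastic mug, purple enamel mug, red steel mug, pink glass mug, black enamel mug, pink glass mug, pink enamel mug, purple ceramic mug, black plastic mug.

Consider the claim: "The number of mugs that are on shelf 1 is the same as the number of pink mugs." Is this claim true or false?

True

|mugs on shelf 1| = 11.
|pink mugs| = 11.
The claim requires 11 = 11, which holds.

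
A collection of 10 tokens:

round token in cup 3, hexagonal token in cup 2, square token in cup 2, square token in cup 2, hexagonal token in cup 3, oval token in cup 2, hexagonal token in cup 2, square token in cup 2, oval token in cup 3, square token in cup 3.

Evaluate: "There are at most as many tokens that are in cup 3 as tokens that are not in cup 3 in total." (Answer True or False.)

|tokens in cup 3| = 4.
|tokens that are not in cup 3| = 6.
The claim requires 4 ≤ 6, which holds.

True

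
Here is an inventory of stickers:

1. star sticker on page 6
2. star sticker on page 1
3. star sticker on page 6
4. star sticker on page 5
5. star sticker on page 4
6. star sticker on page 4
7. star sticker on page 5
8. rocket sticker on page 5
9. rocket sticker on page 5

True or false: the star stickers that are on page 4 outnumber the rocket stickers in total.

False

star stickers on page 4: 2.
rocket stickers: 2.
The claim requires 2 > 2, which does not hold.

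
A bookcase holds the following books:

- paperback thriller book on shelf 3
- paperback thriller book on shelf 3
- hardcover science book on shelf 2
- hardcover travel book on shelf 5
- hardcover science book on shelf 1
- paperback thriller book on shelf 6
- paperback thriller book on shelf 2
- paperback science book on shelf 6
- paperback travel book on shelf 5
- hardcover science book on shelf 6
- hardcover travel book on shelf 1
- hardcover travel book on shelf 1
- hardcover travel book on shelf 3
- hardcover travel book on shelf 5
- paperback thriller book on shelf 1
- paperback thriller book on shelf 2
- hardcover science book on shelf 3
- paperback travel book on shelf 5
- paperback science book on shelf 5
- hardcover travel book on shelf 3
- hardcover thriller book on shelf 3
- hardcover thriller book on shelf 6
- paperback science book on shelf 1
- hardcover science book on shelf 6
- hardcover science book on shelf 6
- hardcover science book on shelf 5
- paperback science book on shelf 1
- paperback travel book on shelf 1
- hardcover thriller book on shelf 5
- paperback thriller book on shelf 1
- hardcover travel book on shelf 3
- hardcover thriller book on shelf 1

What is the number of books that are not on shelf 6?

Total books: 32; with the excluded value: 6; remaining 32 − 6 = 26.

26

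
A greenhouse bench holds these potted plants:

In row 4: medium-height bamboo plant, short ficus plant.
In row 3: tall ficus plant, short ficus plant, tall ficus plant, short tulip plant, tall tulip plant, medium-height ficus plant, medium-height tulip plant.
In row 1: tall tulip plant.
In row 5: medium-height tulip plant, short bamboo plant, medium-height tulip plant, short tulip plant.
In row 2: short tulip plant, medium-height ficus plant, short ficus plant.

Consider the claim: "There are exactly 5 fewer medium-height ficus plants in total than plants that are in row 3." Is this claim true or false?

True

medium-height ficus plants: 2.
plants in row 3: 7.
The claim requires 7 − 2 (= 5) to equal 5, which holds.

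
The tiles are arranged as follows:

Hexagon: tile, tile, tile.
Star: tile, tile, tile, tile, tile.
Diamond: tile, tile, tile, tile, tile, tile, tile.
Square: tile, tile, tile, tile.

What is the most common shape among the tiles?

Counts by shape: diamond 7, star 5, square 4, hexagon 3.
The maximum is 7, held uniquely by diamond.

diamond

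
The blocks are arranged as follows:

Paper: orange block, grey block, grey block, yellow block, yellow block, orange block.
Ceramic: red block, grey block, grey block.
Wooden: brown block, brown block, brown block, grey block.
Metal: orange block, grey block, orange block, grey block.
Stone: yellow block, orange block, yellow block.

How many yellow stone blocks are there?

2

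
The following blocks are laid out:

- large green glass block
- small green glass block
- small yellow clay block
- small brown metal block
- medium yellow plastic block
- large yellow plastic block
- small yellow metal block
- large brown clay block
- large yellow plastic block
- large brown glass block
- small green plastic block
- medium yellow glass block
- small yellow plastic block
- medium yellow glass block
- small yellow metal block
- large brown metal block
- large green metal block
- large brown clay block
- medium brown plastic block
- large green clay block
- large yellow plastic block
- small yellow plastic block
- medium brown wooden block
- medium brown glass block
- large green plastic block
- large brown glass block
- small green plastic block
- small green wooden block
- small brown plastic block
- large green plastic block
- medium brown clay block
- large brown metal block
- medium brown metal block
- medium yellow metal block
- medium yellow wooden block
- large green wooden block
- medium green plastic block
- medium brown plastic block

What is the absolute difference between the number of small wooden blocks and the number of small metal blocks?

2

small wooden blocks: 1. small metal blocks: 3.
|1 − 3| = 3 − 1 = 2.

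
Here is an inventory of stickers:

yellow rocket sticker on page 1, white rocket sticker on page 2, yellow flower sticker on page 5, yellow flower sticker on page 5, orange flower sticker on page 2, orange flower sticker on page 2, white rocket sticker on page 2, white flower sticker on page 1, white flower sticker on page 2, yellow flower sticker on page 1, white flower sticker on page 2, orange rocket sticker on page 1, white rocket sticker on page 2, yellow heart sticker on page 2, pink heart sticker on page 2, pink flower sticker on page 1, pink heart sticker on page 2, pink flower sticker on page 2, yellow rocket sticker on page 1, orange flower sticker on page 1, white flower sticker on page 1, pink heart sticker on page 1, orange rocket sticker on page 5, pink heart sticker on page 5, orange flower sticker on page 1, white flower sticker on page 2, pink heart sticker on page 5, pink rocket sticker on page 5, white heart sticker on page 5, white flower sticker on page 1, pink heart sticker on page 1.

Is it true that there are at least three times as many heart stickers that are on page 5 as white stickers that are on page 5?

There are 3 heart stickers on page 5.
There is 1 white sticker on page 5.
The claim requires 3 ≥ 3 × 1 = 3, which holds.

True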